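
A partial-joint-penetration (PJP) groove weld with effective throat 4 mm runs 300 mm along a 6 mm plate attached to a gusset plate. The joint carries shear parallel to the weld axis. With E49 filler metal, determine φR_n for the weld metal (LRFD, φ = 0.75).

E49XX → F_EXX = 490 MPa.
Effective throat (given) t_e = 4 mm.
A_we = 4 × 300 = 1200 mm².
F_nw = 0.6 F_EXX = 294 MPa.
φR_n = 0.75 × 294 × 1200 × 10⁻³ = 264.6 kN.

φR_n ≈ 265 kN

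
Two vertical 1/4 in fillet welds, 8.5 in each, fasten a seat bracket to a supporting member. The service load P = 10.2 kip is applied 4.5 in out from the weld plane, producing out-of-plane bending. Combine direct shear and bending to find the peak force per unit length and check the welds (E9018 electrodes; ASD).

f_max ≈ 2 kip/in; adequate

E90XX → F_EXX = 90 ksi.
L_w = 2 × 8.5 = 17 in; section modulus (unit throat) S = 2 × L²/6 = 24.08 in².
Direct shear f_v = P/L_w = 10.2/17 = 0.6 kip/in.
Moment M = P × e = 10.2 × 4.5 = 45.9 kip·in; bending f_b = M/S = 1.906 kip/in.
f_max = √(f_v² + f_b²) = √(0.6² + 1.906²) = 1.998 kip/in.
r_n/Ω = (1/2.0) × 0.6 × 90 × (0.707 × 0.25) = 4.772 kip/in → adequate.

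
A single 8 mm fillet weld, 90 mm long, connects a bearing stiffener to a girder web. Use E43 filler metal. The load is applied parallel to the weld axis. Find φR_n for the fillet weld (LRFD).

E43XX → F_EXX = 430 MPa.
Effective throat t_e = 0.707 × 8 = 5.656 mm.
Total length L = 90 mm; A_we = 5.656 × 90 = 509 mm².
F_nw = 0.6 F_EXX = 0.6 × 430 = 258 MPa.
φR_n = 0.75 × 258 × 509 × 10⁻³ = 98.5 kN.

φR_n ≈ 98.5 kN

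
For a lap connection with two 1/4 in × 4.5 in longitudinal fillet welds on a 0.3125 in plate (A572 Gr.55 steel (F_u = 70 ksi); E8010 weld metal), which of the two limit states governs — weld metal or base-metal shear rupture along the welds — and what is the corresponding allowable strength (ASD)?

E80XX → F_EXX = 80 ksi.
t_e = 0.707 × 0.25 = 0.1767 in; L = 9 in.
Weld metal: R_n/Ω = (1/2.0) × 0.6 × 80 × 0.1767 × 9 = 38.18 kip.
Base metal (shear rupture): R_n/Ω = (1/2.0) × 0.6 × 70 × 0.3125 × 9 = 59.06 kip.
Governing: weld metal.

R_n/Ω ≈ 38.2 kip (weld metal governs)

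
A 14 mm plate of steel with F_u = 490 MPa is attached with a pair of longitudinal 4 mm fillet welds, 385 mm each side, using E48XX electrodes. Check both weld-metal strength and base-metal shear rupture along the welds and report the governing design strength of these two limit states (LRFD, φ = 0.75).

φR_n ≈ 470 kN (weld metal governs)

E48XX → F_EXX = 480 MPa.
t_e = 0.707 × 4 = 2.828 mm; L = 770 mm.
Weld metal: φR_n = 0.75 × 0.6 × 480 × 2.828 × 770 × 10⁻³ = 470.4 kN.
Base metal (shear rupture): φR_n = 0.75 × 0.6 × 490 × 14 × 770 × 10⁻³ = 2377 kN.
Governing: weld metal.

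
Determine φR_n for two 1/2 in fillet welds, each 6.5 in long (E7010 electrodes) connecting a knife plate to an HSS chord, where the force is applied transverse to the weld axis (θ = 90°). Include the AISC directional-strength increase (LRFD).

E70XX → F_EXX = 70 ksi.
t_e = 0.707 × 0.5 = 0.3535 in; A_we = 0.3535 × 13 = 4.595 in².
Directional factor: 1.0 + 0.5 sin^1.5(90°) = 1.5.
F_nw = 0.6 × 70 × 1.5 = 63 ksi.
φR_n = 0.75 × 63 × 4.595 = 217.1 kips.

φR_n ≈ 217 kips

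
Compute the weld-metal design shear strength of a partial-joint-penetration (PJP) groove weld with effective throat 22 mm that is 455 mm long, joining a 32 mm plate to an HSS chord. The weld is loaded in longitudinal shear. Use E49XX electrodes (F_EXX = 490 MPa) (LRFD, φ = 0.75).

φR_n ≈ 2210 kN

Effective throat (given) t_e = 22 mm.
A_we = 22 × 455 = 10010 mm².
F_nw = 0.6 F_EXX = 294 MPa.
φR_n = 0.75 × 294 × 10010 × 10⁻³ = 2207 kN.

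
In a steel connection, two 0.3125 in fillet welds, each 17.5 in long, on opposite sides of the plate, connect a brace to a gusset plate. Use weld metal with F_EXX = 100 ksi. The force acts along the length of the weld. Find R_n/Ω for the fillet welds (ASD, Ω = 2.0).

Effective throat t_e = 0.707 × 0.3125 = 0.2209 in.
Total length L = 35 in; A_we = 0.2209 × 35 = 7.733 in².
F_nw = 0.6 F_EXX = 0.6 × 100 = 60 ksi.
R_n = 60 × 7.733 = 464 kips; R_n/Ω = 464/2.0 = 232 kips.

R_n/Ω ≈ 232 kips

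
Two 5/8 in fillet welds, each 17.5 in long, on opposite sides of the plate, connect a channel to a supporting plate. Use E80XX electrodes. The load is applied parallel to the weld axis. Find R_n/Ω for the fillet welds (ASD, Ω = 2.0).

R_n/Ω ≈ 371 kip

E80XX → F_EXX = 80 ksi.
Effective throat t_e = 0.707 × 0.625 = 0.4419 in.
Total length L = 35 in; A_we = 0.4419 × 35 = 15.47 in².
F_nw = 0.6 F_EXX = 0.6 × 80 = 48 ksi.
R_n = 48 × 15.47 = 742.3 kip; R_n/Ω = 742.3/2.0 = 371.2 kip.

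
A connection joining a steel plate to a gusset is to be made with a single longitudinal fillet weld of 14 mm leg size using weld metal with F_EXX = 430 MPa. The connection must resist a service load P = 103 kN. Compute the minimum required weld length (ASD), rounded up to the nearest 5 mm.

L = 85 mm

Throat t_e = 0.707 × 14 = 9.898 mm.
r_n/Ω = (0.6 × 430 × 9.898) / 2.0 = 1277 N/mm = 1.277 kN/mm.
L_req = P / (r_n/Ω) = 103 / 1.277 = 80.67 mm total.
Round up → use L = 85 mm.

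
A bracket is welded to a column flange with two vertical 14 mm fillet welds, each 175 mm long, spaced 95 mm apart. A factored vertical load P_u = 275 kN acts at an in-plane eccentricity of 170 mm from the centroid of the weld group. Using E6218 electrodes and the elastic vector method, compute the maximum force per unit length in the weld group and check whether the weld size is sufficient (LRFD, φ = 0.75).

f_max ≈ 3220 N/mm; NOT adequate

E62XX → F_EXX = 620 MPa.
Total weld length L_w = 350 mm. Treat welds as unit-width lines.
Polar moment about centroid: J = 2[d³/12 + d(b/2)²] = 2[175³/12 + 175×47.5²] = 1683000 mm³.
Direct shear f_v = P/L_w = 275×10³ / 350 = 785.7 N/mm (vertical).
Torsion M = P·e = 275×10³ × 170 = 46750000 N·mm.
Critical point at (x, y) = (47.5, 87.5) from centroid. f_tx = M·y/J = 2431 N/mm; f_ty = M·x/J = 1320 N/mm.
Resultant f_max = √[f_tx² + (f_v + f_ty)²] = √[2431² + (785.7 + 1320)²] = 3216 N/mm.
Capacity per unit length: φr_n = 0.75 × 0.6 × 620 × (0.707 × 14) = 2762 N/mm.
3216 > 2762 → NOT adequate.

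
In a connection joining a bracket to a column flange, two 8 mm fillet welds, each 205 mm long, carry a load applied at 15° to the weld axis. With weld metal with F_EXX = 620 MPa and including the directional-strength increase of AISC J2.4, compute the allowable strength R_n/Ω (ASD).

t_e = 0.707 × 8 = 5.656 mm; A_we = 5.656 × 410 = 2319 mm².
Directional factor: 1.0 + 0.5 sin^1.5(15°) = 1.066.
F_nw = 0.6 × 620 × 1.066 = 396.5 MPa.
R_n/Ω = (396.5 × 2319) / 2.0 × 10⁻³ = 459.7 kN.

R_n/Ω ≈ 460 kN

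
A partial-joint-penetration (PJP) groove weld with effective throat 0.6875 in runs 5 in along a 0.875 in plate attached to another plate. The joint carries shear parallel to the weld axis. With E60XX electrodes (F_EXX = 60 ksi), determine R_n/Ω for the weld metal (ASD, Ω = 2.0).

Effective throat (given) t_e = 0.6875 in.
A_we = 0.6875 × 5 = 3.438 in².
F_nw = 0.6 F_EXX = 36 ksi.
R_n/Ω = (36 × 3.438) / 2.0 = 61.88 kips.

R_n/Ω ≈ 61.9 kips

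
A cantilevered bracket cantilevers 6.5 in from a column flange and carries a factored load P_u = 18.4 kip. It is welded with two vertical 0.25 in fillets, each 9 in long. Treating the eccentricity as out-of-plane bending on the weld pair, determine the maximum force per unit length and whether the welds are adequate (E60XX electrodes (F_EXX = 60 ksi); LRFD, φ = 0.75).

L_w = 2 × 9 = 18 in; section modulus (unit throat) S = 2 × L²/6 = 27 in².
Direct shear f_v = P/L_w = 18.4/18 = 1.022 kip/in.
Moment M = P × e = 18.4 × 6.5 = 119.6 kip·in; bending f_b = M/S = 4.43 kip/in.
f_max = √(f_v² + f_b²) = √(1.022² + 4.43²) = 4.546 kip/in.
φr_n = 0.75 × 0.6 × 60 × (0.707 × 0.25) = 4.772 kip/in → adequate.

f_max ≈ 4.55 kip/in; adequate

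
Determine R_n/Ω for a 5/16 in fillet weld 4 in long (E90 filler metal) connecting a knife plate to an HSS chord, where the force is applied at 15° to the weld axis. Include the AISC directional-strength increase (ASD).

R_n/Ω ≈ 25.4 kips

E90XX → F_EXX = 90 ksi.
t_e = 0.707 × 0.3125 = 0.2209 in; A_we = 0.2209 × 4 = 0.8837 in².
Directional factor: 1.0 + 0.5 sin^1.5(15°) = 1.066.
F_nw = 0.6 × 90 × 1.066 = 57.56 ksi.
R_n/Ω = (57.56 × 0.8837) / 2.0 = 25.43 kips.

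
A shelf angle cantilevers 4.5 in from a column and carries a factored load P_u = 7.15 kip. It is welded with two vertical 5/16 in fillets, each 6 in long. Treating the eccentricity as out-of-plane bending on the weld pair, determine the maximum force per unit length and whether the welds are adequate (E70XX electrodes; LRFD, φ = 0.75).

f_max ≈ 2.75 kip/in; adequate

E70XX → F_EXX = 70 ksi.
L_w = 2 × 6 = 12 in; section modulus (unit throat) S = 2 × L²/6 = 12 in².
Direct shear f_v = P/L_w = 7.15/12 = 0.5958 kip/in.
Moment M = P × e = 7.15 × 4.5 = 32.175 kip·in; bending f_b = M/S = 2.681 kip/in.
f_max = √(f_v² + f_b²) = √(0.5958² + 2.681²) = 2.747 kip/in.
φr_n = 0.75 × 0.6 × 70 × (0.707 × 0.3125) = 6.96 kip/in → adequate.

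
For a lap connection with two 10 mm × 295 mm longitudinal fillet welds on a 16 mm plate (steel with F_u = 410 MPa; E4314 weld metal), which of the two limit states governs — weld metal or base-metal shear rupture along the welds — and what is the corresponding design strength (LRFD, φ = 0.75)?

φR_n ≈ 807 kN (weld metal governs)

E43XX → F_EXX = 430 MPa.
t_e = 0.707 × 10 = 7.07 mm; L = 590 mm.
Weld metal: φR_n = 0.75 × 0.6 × 430 × 7.07 × 590 × 10⁻³ = 807.1 kN.
Base metal (shear rupture): φR_n = 0.75 × 0.6 × 410 × 16 × 590 × 10⁻³ = 1742 kN.
Governing: weld metal.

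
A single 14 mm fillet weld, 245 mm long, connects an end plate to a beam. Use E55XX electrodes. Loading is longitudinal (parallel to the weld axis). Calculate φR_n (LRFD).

φR_n ≈ 600 kN

E55XX → F_EXX = 550 MPa.
Effective throat t_e = 0.707 × 14 = 9.898 mm.
Total length L = 245 mm; A_we = 9.898 × 245 = 2425 mm².
F_nw = 0.6 F_EXX = 0.6 × 550 = 330 MPa.
φR_n = 0.75 × 330 × 2425 × 10⁻³ = 600.2 kN.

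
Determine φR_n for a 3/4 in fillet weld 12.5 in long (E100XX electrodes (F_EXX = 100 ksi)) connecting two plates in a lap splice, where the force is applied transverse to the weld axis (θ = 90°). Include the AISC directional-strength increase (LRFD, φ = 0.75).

φR_n ≈ 447 kip

t_e = 0.707 × 0.75 = 0.5302 in; A_we = 0.5302 × 12.5 = 6.628 in².
Directional factor: 1.0 + 0.5 sin^1.5(90°) = 1.5.
F_nw = 0.6 × 100 × 1.5 = 90 ksi.
φR_n = 0.75 × 90 × 6.628 = 447.4 kip.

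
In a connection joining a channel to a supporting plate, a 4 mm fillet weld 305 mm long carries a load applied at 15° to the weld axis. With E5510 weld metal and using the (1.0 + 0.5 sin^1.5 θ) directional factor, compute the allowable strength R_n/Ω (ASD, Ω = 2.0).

R_n/Ω ≈ 152 kN

E55XX → F_EXX = 550 MPa.
t_e = 0.707 × 4 = 2.828 mm; A_we = 2.828 × 305 = 862.5 mm².
Directional factor: 1.0 + 0.5 sin^1.5(15°) = 1.066.
F_nw = 0.6 × 550 × 1.066 = 351.7 MPa.
R_n/Ω = (351.7 × 862.5) / 2.0 × 10⁻³ = 151.7 kN.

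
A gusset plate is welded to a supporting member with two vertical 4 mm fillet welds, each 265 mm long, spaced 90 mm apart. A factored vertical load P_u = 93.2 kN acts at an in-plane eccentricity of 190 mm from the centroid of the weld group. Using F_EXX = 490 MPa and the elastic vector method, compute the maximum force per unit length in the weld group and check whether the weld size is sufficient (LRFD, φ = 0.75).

Total weld length L_w = 530 mm. Treat welds as unit-width lines.
Polar moment about centroid: J = 2[d³/12 + d(b/2)²] = 2[265³/12 + 265×45²] = 4175000 mm³.
Direct shear f_v = P/L_w = 93.2×10³ / 530 = 175.8 N/mm (vertical).
Torsion M = P·e = 93.2×10³ × 190 = 17708000 N·mm.
Critical point at (x, y) = (45, 132.5) from centroid. f_tx = M·y/J = 562 N/mm; f_ty = M·x/J = 190.9 N/mm.
Resultant f_max = √[f_tx² + (f_v + f_ty)²] = √[562² + (175.8 + 190.9)²] = 671.1 N/mm.
Capacity per unit length: φr_n = 0.75 × 0.6 × 490 × (0.707 × 4) = 623.6 N/mm.
671.1 > 623.6 → NOT adequate.

f_max ≈ 671 N/mm; NOT adequate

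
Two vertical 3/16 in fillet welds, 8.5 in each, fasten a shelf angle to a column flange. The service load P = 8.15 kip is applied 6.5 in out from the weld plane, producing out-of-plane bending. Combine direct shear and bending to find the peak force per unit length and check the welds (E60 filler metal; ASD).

E60XX → F_EXX = 60 ksi.
L_w = 2 × 8.5 = 17 in; section modulus (unit throat) S = 2 × L²/6 = 24.08 in².
Direct shear f_v = P/L_w = 8.15/17 = 0.4794 kip/in.
Moment M = P × e = 8.15 × 6.5 = 52.975 kip·in; bending f_b = M/S = 2.2 kip/in.
f_max = √(f_v² + f_b²) = √(0.4794² + 2.2²) = 2.251 kip/in.
r_n/Ω = (1/2.0) × 0.6 × 60 × (0.707 × 0.1875) = 2.386 kip/in → adequate.

f_max ≈ 2.25 kip/in; adequate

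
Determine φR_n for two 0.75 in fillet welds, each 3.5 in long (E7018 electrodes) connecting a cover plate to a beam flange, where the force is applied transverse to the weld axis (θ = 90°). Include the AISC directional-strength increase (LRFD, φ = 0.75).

E70XX → F_EXX = 70 ksi.
t_e = 0.707 × 0.75 = 0.5302 in; A_we = 0.5302 × 7 = 3.712 in².
Directional factor: 1.0 + 0.5 sin^1.5(90°) = 1.5.
F_nw = 0.6 × 70 × 1.5 = 63 ksi.
φR_n = 0.75 × 63 × 3.712 = 175.4 kip.

φR_n ≈ 175 kip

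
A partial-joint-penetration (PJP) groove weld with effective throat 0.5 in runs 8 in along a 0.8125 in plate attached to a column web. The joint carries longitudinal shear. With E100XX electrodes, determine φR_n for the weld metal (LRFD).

E100XX → F_EXX = 100 ksi.
Effective throat (given) t_e = 0.5 in.
A_we = 0.5 × 8 = 4 in².
F_nw = 0.6 F_EXX = 60 ksi.
φR_n = 0.75 × 60 × 4 = 180 kip.

φR_n ≈ 180 kip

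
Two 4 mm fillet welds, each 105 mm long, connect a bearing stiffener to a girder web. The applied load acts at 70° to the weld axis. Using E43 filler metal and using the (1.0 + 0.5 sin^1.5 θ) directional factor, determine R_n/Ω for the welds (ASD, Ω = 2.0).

R_n/Ω ≈ 112 kN

E43XX → F_EXX = 430 MPa.
t_e = 0.707 × 4 = 2.828 mm; A_we = 2.828 × 210 = 593.9 mm².
Directional factor: 1.0 + 0.5 sin^1.5(70°) = 1.455.
F_nw = 0.6 × 430 × 1.455 = 375.5 MPa.
R_n/Ω = (375.5 × 593.9) / 2.0 × 10⁻³ = 111.5 kN.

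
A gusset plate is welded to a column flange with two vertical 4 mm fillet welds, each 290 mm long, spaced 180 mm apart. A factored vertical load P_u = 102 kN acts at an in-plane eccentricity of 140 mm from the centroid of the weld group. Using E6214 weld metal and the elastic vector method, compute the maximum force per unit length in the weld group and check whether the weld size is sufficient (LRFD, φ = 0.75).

E62XX → F_EXX = 620 MPa.
Total weld length L_w = 580 mm. Treat welds as unit-width lines.
Polar moment about centroid: J = 2[d³/12 + d(b/2)²] = 2[290³/12 + 290×90²] = 8763000 mm³.
Direct shear f_v = P/L_w = 102×10³ / 580 = 175.9 N/mm (vertical).
Torsion M = P·e = 102×10³ × 140 = 14280000 N·mm.
Critical point at (x, y) = (90, 145) from centroid. f_tx = M·y/J = 236.3 N/mm; f_ty = M·x/J = 146.7 N/mm.
Resultant f_max = √[f_tx² + (f_v + f_ty)²] = √[236.3² + (175.9 + 146.7)²] = 399.8 N/mm.
Capacity per unit length: φr_n = 0.75 × 0.6 × 620 × (0.707 × 4) = 789 N/mm.
399.8 ≤ 789 → adequate.

f_max ≈ 400 N/mm; adequate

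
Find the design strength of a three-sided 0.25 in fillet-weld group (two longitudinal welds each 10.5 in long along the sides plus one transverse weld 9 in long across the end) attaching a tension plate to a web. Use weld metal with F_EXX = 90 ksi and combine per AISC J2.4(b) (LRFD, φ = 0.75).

φR_n ≈ 224 kip

t_e = 0.707 × 0.25 = 0.1767 in.
R_nwl = 0.6 × 90 × 0.1767 × 21 = 200.4 kip (longitudinal, 2 welds).
R_nwt = 0.6 × 90 × 0.1767 × 9 = 85.9 kip (transverse, base value).
(i) R_nwl + R_nwt = 286.3 kip; (ii) 0.85 R_nwl + 1.5 R_nwt = 299.2 kip.
R_n = max = 299.2 kip [governs: (ii)]; φR_n = 224.4 kip.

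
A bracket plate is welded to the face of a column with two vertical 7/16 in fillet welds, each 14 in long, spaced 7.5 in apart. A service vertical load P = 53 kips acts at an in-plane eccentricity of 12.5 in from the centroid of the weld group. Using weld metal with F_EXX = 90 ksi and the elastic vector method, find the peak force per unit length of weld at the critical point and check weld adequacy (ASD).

Total weld length L_w = 28 in. Treat welds as unit-width lines.
Polar moment about centroid: J = 2[d³/12 + d(b/2)²] = 2[14³/12 + 14×3.75²] = 851.1 in³.
Direct shear f_v = P/L_w = 53 / 28 = 1.893 kip/in (vertical).
Torsion M = P·e = 53 × 12.5 = 662.5 kip·in.
Critical point at (x, y) = (3.75, 7) from centroid. f_tx = M·y/J = 5.449 kip/in; f_ty = M·x/J = 2.919 kip/in.
Resultant f_max = √[f_tx² + (f_v + f_ty)²] = √[5.449² + (1.893 + 2.919)²] = 7.269 kip/in.
Capacity per unit length: r_n/Ω = (1/2.0) × 0.6 × 90 × (0.707 × 0.4375) = 8.351 kip/in.
7.269 ≤ 8.351 → adequate.

f_max ≈ 7.27 kip/in; adequate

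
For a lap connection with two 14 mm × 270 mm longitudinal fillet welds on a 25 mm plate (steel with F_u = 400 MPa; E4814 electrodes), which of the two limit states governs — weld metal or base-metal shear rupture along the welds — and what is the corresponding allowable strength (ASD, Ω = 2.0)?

E48XX → F_EXX = 480 MPa.
t_e = 0.707 × 14 = 9.898 mm; L = 540 mm.
Weld metal: R_n/Ω = (1/2.0) × 0.6 × 480 × 9.898 × 540 × 10⁻³ = 769.7 kN.
Base metal (shear rupture): R_n/Ω = (1/2.0) × 0.6 × 400 × 25 × 540 × 10⁻³ = 1620 kN.
Governing: weld metal.

R_n/Ω ≈ 770 kN (weld metal governs)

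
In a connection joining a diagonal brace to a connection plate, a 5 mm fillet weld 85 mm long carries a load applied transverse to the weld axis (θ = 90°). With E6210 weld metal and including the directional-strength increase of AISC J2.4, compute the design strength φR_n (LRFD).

φR_n ≈ 126 kN

E62XX → F_EXX = 620 MPa.
t_e = 0.707 × 5 = 3.535 mm; A_we = 3.535 × 85 = 300.5 mm².
Directional factor: 1.0 + 0.5 sin^1.5(90°) = 1.5.
F_nw = 0.6 × 620 × 1.5 = 558 MPa.
φR_n = 0.75 × 558 × 300.5 × 10⁻³ = 125.7 kN.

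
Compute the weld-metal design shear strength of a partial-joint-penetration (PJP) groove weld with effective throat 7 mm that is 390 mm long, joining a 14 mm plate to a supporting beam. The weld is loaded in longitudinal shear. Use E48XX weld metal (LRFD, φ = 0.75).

φR_n ≈ 590 kN

E48XX → F_EXX = 480 MPa.
Effective throat (given) t_e = 7 mm.
A_we = 7 × 390 = 2730 mm².
F_nw = 0.6 F_EXX = 288 MPa.
φR_n = 0.75 × 288 × 2730 × 10⁻³ = 589.7 kN.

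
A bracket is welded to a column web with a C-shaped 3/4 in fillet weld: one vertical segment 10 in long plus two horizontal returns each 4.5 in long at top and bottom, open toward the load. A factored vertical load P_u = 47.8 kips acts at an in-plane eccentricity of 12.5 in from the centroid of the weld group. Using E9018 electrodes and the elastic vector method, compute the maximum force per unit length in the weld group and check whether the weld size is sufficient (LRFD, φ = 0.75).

f_max ≈ 12 kip/in; adequate

E90XX → F_EXX = 90 ksi.
Total weld length L_w = 19 in. Treat welds as unit-width lines.
Centroid: x̄ = 2×4.5×2.25 / 19 = 1.066 in from the vertical weld.
Polar moment about centroid: J = I_x + I_y = [10³/12 + 2×4.5×5²] + [10×1.066² + 2(4.5³/12 + 4.5×1.184²)] = 347.5 in³.
Direct shear f_v = P/L_w = 47.8 / 19 = 2.516 kip/in (vertical).
Torsion M = P·e = 47.8 × 12.5 = 597.5 kip·in.
Critical point at (x, y) = (3.434, 5) from centroid. f_tx = M·y/J = 8.597 kip/in; f_ty = M·x/J = 5.905 kip/in.
Resultant f_max = √[f_tx² + (f_v + f_ty)²] = √[8.597² + (2.516 + 5.905)²] = 12.03 kip/in.
Capacity per unit length: φr_n = 0.75 × 0.6 × 90 × (0.707 × 0.75) = 21.48 kip/in.
12.03 ≤ 21.48 → adequate.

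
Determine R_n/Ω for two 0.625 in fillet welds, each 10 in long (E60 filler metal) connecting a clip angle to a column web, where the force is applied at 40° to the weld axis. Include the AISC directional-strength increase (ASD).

E60XX → F_EXX = 60 ksi.
t_e = 0.707 × 0.625 = 0.4419 in; A_we = 0.4419 × 20 = 8.837 in².
Directional factor: 1.0 + 0.5 sin^1.5(40°) = 1.258.
F_nw = 0.6 × 60 × 1.258 = 45.28 ksi.
R_n/Ω = (45.28 × 8.837) / 2.0 = 200.1 kip.

R_n/Ω ≈ 200 kip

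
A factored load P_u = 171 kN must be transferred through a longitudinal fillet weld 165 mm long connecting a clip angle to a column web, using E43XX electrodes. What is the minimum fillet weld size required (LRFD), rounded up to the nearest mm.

w = 8 mm

E43XX → F_EXX = 430 MPa.
Total weld length L = 165 mm.
Required throat t_e = P_u / (φ × 0.6 F_EXX × L) = 171 / (0.75 × 0.6 × 430 × 165 × 10⁻³) = 5.356 mm.
Required leg w = t_e / 0.707 = 7.576 mm → use 8 mm.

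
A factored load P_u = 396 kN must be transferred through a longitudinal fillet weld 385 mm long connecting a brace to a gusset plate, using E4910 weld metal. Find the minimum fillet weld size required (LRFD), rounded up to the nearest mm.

w = 7 mm

E49XX → F_EXX = 490 MPa.
Total weld length L = 385 mm.
Required throat t_e = P_u / (φ × 0.6 F_EXX × L) = 396 / (0.75 × 0.6 × 490 × 385 × 10⁻³) = 4.665 mm.
Required leg w = t_e / 0.707 = 6.598 mm → use 7 mm.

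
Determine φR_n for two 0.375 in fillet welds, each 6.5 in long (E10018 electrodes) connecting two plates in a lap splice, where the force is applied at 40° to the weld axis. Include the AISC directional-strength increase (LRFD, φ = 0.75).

φR_n ≈ 195 kip

E100XX → F_EXX = 100 ksi.
t_e = 0.707 × 0.375 = 0.2651 in; A_we = 0.2651 × 13 = 3.447 in².
Directional factor: 1.0 + 0.5 sin^1.5(40°) = 1.258.
F_nw = 0.6 × 100 × 1.258 = 75.46 ksi.
φR_n = 0.75 × 75.46 × 3.447 = 195.1 kip.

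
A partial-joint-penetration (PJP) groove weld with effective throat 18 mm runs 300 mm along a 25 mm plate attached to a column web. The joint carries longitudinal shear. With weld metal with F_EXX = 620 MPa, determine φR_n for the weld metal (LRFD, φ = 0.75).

Effective throat (given) t_e = 18 mm.
A_we = 18 × 300 = 5400 mm².
F_nw = 0.6 F_EXX = 372 MPa.
φR_n = 0.75 × 372 × 5400 × 10⁻³ = 1507 kN.

φR_n ≈ 1510 kN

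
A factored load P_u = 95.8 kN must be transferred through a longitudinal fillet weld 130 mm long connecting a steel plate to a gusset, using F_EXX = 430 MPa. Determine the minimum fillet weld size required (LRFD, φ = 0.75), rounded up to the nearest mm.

Total weld length L = 130 mm.
Required throat t_e = P_u / (φ × 0.6 F_EXX × L) = 95.8 / (0.75 × 0.6 × 430 × 130 × 10⁻³) = 3.808 mm.
Required leg w = t_e / 0.707 = 5.387 mm → use 6 mm.

w = 6 mm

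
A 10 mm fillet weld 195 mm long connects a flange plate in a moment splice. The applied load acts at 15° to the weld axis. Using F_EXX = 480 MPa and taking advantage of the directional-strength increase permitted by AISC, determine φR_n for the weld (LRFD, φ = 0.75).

t_e = 0.707 × 10 = 7.07 mm; A_we = 7.07 × 195 = 1379 mm².
Directional factor: 1.0 + 0.5 sin^1.5(15°) = 1.066.
F_nw = 0.6 × 480 × 1.066 = 307 MPa.
φR_n = 0.75 × 307 × 1379 × 10⁻³ = 317.4 kN.

φR_n ≈ 317 kN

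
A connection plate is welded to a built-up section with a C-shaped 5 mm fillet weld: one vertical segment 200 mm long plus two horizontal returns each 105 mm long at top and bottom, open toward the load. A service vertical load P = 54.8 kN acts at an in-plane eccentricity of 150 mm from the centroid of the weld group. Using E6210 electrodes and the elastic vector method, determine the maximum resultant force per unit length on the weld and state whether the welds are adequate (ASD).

E62XX → F_EXX = 620 MPa.
Total weld length L_w = 410 mm. Treat welds as unit-width lines.
Centroid: x̄ = 2×105×52.5 / 410 = 26.89 mm from the vertical weld.
Polar moment about centroid: J = I_x + I_y = [200³/12 + 2×105×100²] + [200×26.89² + 2(105³/12 + 105×25.61²)] = 3242000 mm³.
Direct shear f_v = P/L_w = 54.8×10³ / 410 = 133.7 N/mm (vertical).
Torsion M = P·e = 54.8×10³ × 150 = 8220000 N·mm.
Critical point at (x, y) = (78.11, 100) from centroid. f_tx = M·y/J = 253.6 N/mm; f_ty = M·x/J = 198 N/mm.
Resultant f_max = √[f_tx² + (f_v + f_ty)²] = √[253.6² + (133.7 + 198)²] = 417.5 N/mm.
Capacity per unit length: r_n/Ω = (1/2.0) × 0.6 × 620 × (0.707 × 5) = 657.5 N/mm.
417.5 ≤ 657.5 → adequate.

f_max ≈ 418 N/mm; adequate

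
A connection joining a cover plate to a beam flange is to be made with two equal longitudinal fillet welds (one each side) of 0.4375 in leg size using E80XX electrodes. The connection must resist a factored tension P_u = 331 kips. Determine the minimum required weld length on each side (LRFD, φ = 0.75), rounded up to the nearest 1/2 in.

E80XX → F_EXX = 80 ksi.
Throat t_e = 0.707 × 0.4375 = 0.3093 in.
φr_n = 0.75 × 0.6 × 80 × 0.3093 = 11.14 kips/in.
L_req = P_u / φr_n = 331 / 11.14 = 29.73 in total.
Per side: 29.73 / 2 = 14.86 in.
Round up → use L = 15 in on each side.

L = 15 in on each side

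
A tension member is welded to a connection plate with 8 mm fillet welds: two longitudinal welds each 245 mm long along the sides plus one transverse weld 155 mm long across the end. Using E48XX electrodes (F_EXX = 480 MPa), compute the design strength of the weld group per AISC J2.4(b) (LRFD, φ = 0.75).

φR_n ≈ 793 kN

t_e = 0.707 × 8 = 5.656 mm.
R_nwl = 0.6 × 480 × 5.656 × 490 × 10⁻³ = 798.2 kN (longitudinal, 2 welds).
R_nwt = 0.6 × 480 × 5.656 × 155 × 10⁻³ = 252.5 kN (transverse, base value).
(i) R_nwl + R_nwt = 1051 kN; (ii) 0.85 R_nwl + 1.5 R_nwt = 1057 kN.
R_n = max = 1057 kN [governs: (ii)]; φR_n = 792.9 kN.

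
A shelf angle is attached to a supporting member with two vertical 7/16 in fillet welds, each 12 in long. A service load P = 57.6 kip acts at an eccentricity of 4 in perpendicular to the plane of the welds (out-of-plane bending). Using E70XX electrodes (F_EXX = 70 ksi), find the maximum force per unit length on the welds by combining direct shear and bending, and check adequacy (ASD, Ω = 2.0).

f_max ≈ 5.37 kip/in; adequate

L_w = 2 × 12 = 24 in; section modulus (unit throat) S = 2 × L²/6 = 48 in².
Direct shear f_v = P/L_w = 57.6/24 = 2.4 kip/in.
Moment M = P × e = 57.6 × 4 = 230.4 kip·in; bending f_b = M/S = 4.8 kip/in.
f_max = √(f_v² + f_b²) = √(2.4² + 4.8²) = 5.367 kip/in.
r_n/Ω = (1/2.0) × 0.6 × 70 × (0.707 × 0.4375) = 6.496 kip/in → adequate.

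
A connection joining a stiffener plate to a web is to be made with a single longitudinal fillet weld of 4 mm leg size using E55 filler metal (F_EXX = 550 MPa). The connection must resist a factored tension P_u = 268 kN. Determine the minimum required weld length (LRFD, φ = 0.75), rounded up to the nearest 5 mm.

L = 385 mm

Throat t_e = 0.707 × 4 = 2.828 mm.
φr_n = 0.75 × 0.6 × 550 × 2.828 × 10⁻³ = 0.6999 kN/mm.
L_req = P_u / φr_n = 268 / 0.6999 = 382.9 mm total.
Round up → use L = 385 mm.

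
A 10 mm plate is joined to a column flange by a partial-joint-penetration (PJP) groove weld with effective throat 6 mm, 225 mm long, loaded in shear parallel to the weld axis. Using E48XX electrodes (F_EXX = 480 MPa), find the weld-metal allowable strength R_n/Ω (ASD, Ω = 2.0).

Effective throat (given) t_e = 6 mm.
A_we = 6 × 225 = 1350 mm².
F_nw = 0.6 F_EXX = 288 MPa.
R_n/Ω = (288 × 1350) / 2.0 × 10⁻³ = 194.4 kN.

R_n/Ω ≈ 194 kN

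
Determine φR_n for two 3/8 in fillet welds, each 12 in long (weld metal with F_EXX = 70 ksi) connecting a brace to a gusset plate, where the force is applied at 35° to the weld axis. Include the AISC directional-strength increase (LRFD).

φR_n ≈ 244 kip

t_e = 0.707 × 0.375 = 0.2651 in; A_we = 0.2651 × 24 = 6.363 in².
Directional factor: 1.0 + 0.5 sin^1.5(35°) = 1.217.
F_nw = 0.6 × 70 × 1.217 = 51.12 ksi.
φR_n = 0.75 × 51.12 × 6.363 = 244 kip.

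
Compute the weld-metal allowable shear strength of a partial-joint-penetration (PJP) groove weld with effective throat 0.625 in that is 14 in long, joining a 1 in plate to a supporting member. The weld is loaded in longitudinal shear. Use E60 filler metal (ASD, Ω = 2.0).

R_n/Ω ≈ 158 kip

E60XX → F_EXX = 60 ksi.
Effective throat (given) t_e = 0.625 in.
A_we = 0.625 × 14 = 8.75 in².
F_nw = 0.6 F_EXX = 36 ksi.
R_n/Ω = (36 × 8.75) / 2.0 = 157.5 kip.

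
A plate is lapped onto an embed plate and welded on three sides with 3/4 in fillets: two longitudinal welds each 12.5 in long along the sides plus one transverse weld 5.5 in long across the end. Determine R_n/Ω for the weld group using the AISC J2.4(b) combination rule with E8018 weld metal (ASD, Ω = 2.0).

E80XX → F_EXX = 80 ksi.
t_e = 0.707 × 0.75 = 0.5302 in.
R_nwl = 0.6 × 80 × 0.5302 × 25 = 636.3 kip (longitudinal, 2 welds).
R_nwt = 0.6 × 80 × 0.5302 × 5.5 = 140 kip (transverse, base value).
(i) R_nwl + R_nwt = 776.3 kip; (ii) 0.85 R_nwl + 1.5 R_nwt = 750.8 kip.
R_n = max = 776.3 kip [governs: (i)]; R_n/Ω = 388.1 kip.

R_n/Ω ≈ 388 kip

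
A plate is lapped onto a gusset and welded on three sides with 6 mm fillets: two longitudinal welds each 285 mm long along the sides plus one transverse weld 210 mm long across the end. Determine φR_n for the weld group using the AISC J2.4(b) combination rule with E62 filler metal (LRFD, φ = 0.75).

φR_n ≈ 946 kN

E62XX → F_EXX = 620 MPa.
t_e = 0.707 × 6 = 4.242 mm.
R_nwl = 0.6 × 620 × 4.242 × 570 × 10⁻³ = 899.5 kN (longitudinal, 2 welds).
R_nwt = 0.6 × 620 × 4.242 × 210 × 10⁻³ = 331.4 kN (transverse, base value).
(i) R_nwl + R_nwt = 1231 kN; (ii) 0.85 R_nwl + 1.5 R_nwt = 1262 kN.
R_n = max = 1262 kN [governs: (ii)]; φR_n = 946.2 kN.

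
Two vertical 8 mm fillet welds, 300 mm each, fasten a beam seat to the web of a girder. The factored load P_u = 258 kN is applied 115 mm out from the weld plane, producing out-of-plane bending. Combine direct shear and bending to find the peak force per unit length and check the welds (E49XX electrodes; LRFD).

f_max ≈ 1080 N/mm; adequate

E49XX → F_EXX = 490 MPa.
L_w = 2 × 300 = 600 mm; section modulus (unit throat) S = 2 × L²/6 = 30000 mm².
Direct shear f_v = P/L_w = 258×10³/600 = 430 N/mm.
Moment M = P × e = 258×10³ × 115 = 29670000 N·mm; bending f_b = M/S = 989 N/mm.
f_max = √(f_v² + f_b²) = √(430² + 989²) = 1078 N/mm.
φr_n = 0.75 × 0.6 × 490 × (0.707 × 8) = 1247 N/mm → adequate.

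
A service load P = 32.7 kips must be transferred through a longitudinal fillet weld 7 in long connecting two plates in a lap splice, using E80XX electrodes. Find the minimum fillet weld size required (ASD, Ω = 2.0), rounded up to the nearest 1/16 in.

w = 5/16 in

E80XX → F_EXX = 80 ksi.
Total weld length L = 7 in.
Required throat t_e = P × Ω / (0.6 F_EXX × L) = 32.7 × 2.0 / (0.6 × 80 × 7) = 0.1946 in.
Required leg w = t_e / 0.707 = 0.2753 in → use 5/16 in.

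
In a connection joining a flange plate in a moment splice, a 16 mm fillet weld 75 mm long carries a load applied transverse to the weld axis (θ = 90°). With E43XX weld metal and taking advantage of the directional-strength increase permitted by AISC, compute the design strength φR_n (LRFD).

E43XX → F_EXX = 430 MPa.
t_e = 0.707 × 16 = 11.31 mm; A_we = 11.31 × 75 = 848.4 mm².
Directional factor: 1.0 + 0.5 sin^1.5(90°) = 1.5.
F_nw = 0.6 × 430 × 1.5 = 387 MPa.
φR_n = 0.75 × 387 × 848.4 × 10⁻³ = 246.2 kN.

φR_n ≈ 246 kN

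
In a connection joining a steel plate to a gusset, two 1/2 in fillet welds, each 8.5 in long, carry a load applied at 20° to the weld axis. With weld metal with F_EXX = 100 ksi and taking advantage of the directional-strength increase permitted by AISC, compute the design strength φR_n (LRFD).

t_e = 0.707 × 0.5 = 0.3535 in; A_we = 0.3535 × 17 = 6.01 in².
Directional factor: 1.0 + 0.5 sin^1.5(20°) = 1.1.
F_nw = 0.6 × 100 × 1.1 = 66 ksi.
φR_n = 0.75 × 66 × 6.01 = 297.5 kips.

φR_n ≈ 297 kips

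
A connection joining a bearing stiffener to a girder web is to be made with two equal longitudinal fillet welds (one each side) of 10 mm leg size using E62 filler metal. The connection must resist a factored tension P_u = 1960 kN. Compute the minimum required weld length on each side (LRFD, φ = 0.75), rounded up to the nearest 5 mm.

L = 500 mm on each side

E62XX → F_EXX = 620 MPa.
Throat t_e = 0.707 × 10 = 7.07 mm.
φr_n = 0.75 × 0.6 × 620 × 7.07 × 10⁻³ = 1.973 kN/mm.
L_req = P_u / φr_n = 1960 / 1.973 = 993.6 mm total.
Per side: 993.6 / 2 = 496.8 mm.
Round up → use L = 500 mm on each side.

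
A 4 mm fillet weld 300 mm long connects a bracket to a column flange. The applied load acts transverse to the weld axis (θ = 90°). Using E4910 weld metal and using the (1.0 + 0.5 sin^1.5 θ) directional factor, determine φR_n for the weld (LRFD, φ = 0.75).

E49XX → F_EXX = 490 MPa.
t_e = 0.707 × 4 = 2.828 mm; A_we = 2.828 × 300 = 848.4 mm².
Directional factor: 1.0 + 0.5 sin^1.5(90°) = 1.5.
F_nw = 0.6 × 490 × 1.5 = 441 MPa.
φR_n = 0.75 × 441 × 848.4 × 10⁻³ = 280.6 kN.

φR_n ≈ 281 kN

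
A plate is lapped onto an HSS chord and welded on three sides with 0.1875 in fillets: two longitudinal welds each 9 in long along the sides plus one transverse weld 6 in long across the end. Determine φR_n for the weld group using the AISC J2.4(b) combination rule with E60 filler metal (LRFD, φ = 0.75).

E60XX → F_EXX = 60 ksi.
t_e = 0.707 × 0.1875 = 0.1326 in.
R_nwl = 0.6 × 60 × 0.1326 × 18 = 85.9 kip (longitudinal, 2 welds).
R_nwt = 0.6 × 60 × 0.1326 × 6 = 28.63 kip (transverse, base value).
(i) R_nwl + R_nwt = 114.5 kip; (ii) 0.85 R_nwl + 1.5 R_nwt = 116 kip.
R_n = max = 116 kip [governs: (ii)]; φR_n = 86.97 kip.

φR_n ≈ 87 kip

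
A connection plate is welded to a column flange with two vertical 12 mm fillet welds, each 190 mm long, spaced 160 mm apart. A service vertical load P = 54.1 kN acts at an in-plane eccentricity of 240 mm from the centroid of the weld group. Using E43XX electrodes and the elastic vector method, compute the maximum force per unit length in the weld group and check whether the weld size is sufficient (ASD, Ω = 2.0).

E43XX → F_EXX = 430 MPa.
Total weld length L_w = 380 mm. Treat welds as unit-width lines.
Polar moment about centroid: J = 2[d³/12 + d(b/2)²] = 2[190³/12 + 190×80²] = 3575000 mm³.
Direct shear f_v = P/L_w = 54.1×10³ / 380 = 142.4 N/mm (vertical).
Torsion M = P·e = 54.1×10³ × 240 = 12984000 N·mm.
Critical point at (x, y) = (80, 95) from centroid. f_tx = M·y/J = 345 N/mm; f_ty = M·x/J = 290.5 N/mm.
Resultant f_max = √[f_tx² + (f_v + f_ty)²] = √[345² + (142.4 + 290.5)²] = 553.6 N/mm.
Capacity per unit length: r_n/Ω = (1/2.0) × 0.6 × 430 × (0.707 × 12) = 1094 N/mm.
553.6 ≤ 1094 → adequate.

f_max ≈ 554 N/mm; adequate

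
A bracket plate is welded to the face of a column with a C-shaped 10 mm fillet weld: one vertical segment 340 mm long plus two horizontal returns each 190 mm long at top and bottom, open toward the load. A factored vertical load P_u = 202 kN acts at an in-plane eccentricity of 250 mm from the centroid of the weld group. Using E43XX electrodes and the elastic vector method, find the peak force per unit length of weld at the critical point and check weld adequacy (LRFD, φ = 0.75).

f_max ≈ 859 N/mm; adequate

E43XX → F_EXX = 430 MPa.
Total weld length L_w = 720 mm. Treat welds as unit-width lines.
Centroid: x̄ = 2×190×95 / 720 = 50.14 mm from the vertical weld.
Polar moment about centroid: J = I_x + I_y = [340³/12 + 2×190×170²] + [340×50.14² + 2(190³/12 + 190×44.86²)] = 17020000 mm³.
Direct shear f_v = P/L_w = 202×10³ / 720 = 280.6 N/mm (vertical).
Torsion M = P·e = 202×10³ × 250 = 50500000 N·mm.
Critical point at (x, y) = (139.9, 170) from centroid. f_tx = M·y/J = 504.4 N/mm; f_ty = M·x/J = 415 N/mm.
Resultant f_max = √[f_tx² + (f_v + f_ty)²] = √[504.4² + (280.6 + 415)²] = 859.2 N/mm.
Capacity per unit length: φr_n = 0.75 × 0.6 × 430 × (0.707 × 10) = 1368 N/mm.
859.2 ≤ 1368 → adequate.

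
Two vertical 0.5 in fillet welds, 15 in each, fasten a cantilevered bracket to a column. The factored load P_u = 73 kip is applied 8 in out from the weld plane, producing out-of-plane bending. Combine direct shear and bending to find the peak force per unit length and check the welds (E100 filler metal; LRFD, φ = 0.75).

f_max ≈ 8.16 kip/in; adequate

E100XX → F_EXX = 100 ksi.
L_w = 2 × 15 = 30 in; section modulus (unit throat) S = 2 × L²/6 = 75 in².
Direct shear f_v = P/L_w = 73/30 = 2.433 kip/in.
Moment M = P × e = 73 × 8 = 584 kip·in; bending f_b = M/S = 7.787 kip/in.
f_max = √(f_v² + f_b²) = √(2.433² + 7.787²) = 8.158 kip/in.
φr_n = 0.75 × 0.6 × 100 × (0.707 × 0.5) = 15.91 kip/in → adequate.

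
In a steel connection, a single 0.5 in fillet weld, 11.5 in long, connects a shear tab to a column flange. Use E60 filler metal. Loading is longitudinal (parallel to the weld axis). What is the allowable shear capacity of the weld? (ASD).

E60XX → F_EXX = 60 ksi.
Effective throat t_e = 0.707 × 0.5 = 0.3535 in.
Total length L = 11.5 in; A_we = 0.3535 × 11.5 = 4.065 in².
F_nw = 0.6 F_EXX = 0.6 × 60 = 36 ksi.
R_n = 36 × 4.065 = 146.3 kips; R_n/Ω = 146.3/2.0 = 73.17 kips.

R_n/Ω ≈ 73.2 kips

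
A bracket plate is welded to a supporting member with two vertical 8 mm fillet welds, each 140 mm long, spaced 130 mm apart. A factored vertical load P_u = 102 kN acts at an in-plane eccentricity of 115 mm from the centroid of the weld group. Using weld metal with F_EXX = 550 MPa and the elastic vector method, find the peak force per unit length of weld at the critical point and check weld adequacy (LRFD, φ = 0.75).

f_max ≈ 968 N/mm; adequate

Total weld length L_w = 280 mm. Treat welds as unit-width lines.
Polar moment about centroid: J = 2[d³/12 + d(b/2)²] = 2[140³/12 + 140×65²] = 1640000 mm³.
Direct shear f_v = P/L_w = 102×10³ / 280 = 364.3 N/mm (vertical).
Torsion M = P·e = 102×10³ × 115 = 11730000 N·mm.
Critical point at (x, y) = (65, 70) from centroid. f_tx = M·y/J = 500.6 N/mm; f_ty = M·x/J = 464.8 N/mm.
Resultant f_max = √[f_tx² + (f_v + f_ty)²] = √[500.6² + (364.3 + 464.8)²] = 968.5 N/mm.
Capacity per unit length: φr_n = 0.75 × 0.6 × 550 × (0.707 × 8) = 1400 N/mm.
968.5 ≤ 1400 → adequate.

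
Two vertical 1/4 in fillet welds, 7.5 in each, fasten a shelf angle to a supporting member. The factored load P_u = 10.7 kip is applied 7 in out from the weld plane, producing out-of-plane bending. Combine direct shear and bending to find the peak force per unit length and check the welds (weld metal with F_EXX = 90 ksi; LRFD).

L_w = 2 × 7.5 = 15 in; section modulus (unit throat) S = 2 × L²/6 = 18.75 in².
Direct shear f_v = P/L_w = 10.7/15 = 0.7133 kip/in.
Moment M = P × e = 10.7 × 7 = 74.9 kip·in; bending f_b = M/S = 3.995 kip/in.
f_max = √(f_v² + f_b²) = √(0.7133² + 3.995²) = 4.058 kip/in.
φr_n = 0.75 × 0.6 × 90 × (0.707 × 0.25) = 7.158 kip/in → adequate.

f_max ≈ 4.06 kip/in; adequate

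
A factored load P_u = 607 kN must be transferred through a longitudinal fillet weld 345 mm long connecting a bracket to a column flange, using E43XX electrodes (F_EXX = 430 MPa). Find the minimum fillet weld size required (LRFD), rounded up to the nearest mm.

w = 13 mm

Total weld length L = 345 mm.
Required throat t_e = P_u / (φ × 0.6 F_EXX × L) = 607 / (0.75 × 0.6 × 430 × 345 × 10⁻³) = 9.093 mm.
Required leg w = t_e / 0.707 = 12.86 mm → use 13 mm.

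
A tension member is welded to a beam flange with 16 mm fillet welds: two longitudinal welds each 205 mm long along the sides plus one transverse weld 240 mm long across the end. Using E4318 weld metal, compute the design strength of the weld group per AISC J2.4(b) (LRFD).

φR_n ≈ 1550 kN

E43XX → F_EXX = 430 MPa.
t_e = 0.707 × 16 = 11.31 mm.
R_nwl = 0.6 × 430 × 11.31 × 410 × 10⁻³ = 1197 kN (longitudinal, 2 welds).
R_nwt = 0.6 × 430 × 11.31 × 240 × 10⁻³ = 700.4 kN (transverse, base value).
(i) R_nwl + R_nwt = 1897 kN; (ii) 0.85 R_nwl + 1.5 R_nwt = 2068 kN.
R_n = max = 2068 kN [governs: (ii)]; φR_n = 1551 kN.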